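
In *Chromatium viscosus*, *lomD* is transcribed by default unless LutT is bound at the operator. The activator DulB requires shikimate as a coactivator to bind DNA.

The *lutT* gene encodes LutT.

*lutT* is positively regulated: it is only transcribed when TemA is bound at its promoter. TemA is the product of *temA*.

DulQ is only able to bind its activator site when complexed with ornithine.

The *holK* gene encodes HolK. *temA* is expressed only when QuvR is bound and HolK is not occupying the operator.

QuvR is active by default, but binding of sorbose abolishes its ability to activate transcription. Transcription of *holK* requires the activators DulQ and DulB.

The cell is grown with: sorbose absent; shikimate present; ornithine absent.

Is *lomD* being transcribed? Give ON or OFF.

OFF

Ornithine is absent, so DulQ is inactive.
Shikimate is present, so DulB is active.
Required activator DulQ is absent, so *holK* is not transcribed.
So HolK is not produced.
Sorbose is absent, so QuvR is active.
No repressor is bound and QuvR is active, so *temA* is transcribed.
So TemA is produced and active.
No repressor is bound and TemA is active, so *lutT* is transcribed.
So LutT is produced and active.
With repressor LutT bound, *lomD* is not transcribed.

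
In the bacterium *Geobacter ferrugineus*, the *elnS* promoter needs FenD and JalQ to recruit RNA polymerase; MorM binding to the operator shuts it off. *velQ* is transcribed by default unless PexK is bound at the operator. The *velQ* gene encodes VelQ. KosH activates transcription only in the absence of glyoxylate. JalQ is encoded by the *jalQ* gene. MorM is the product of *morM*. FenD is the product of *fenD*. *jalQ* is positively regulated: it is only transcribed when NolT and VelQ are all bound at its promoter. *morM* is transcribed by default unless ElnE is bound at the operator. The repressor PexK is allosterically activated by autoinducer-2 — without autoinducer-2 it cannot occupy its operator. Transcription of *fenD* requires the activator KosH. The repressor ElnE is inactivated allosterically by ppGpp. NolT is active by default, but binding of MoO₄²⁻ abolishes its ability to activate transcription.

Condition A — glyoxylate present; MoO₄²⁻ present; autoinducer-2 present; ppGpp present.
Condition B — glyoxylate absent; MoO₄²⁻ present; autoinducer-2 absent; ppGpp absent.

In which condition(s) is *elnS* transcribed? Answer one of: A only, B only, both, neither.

neither

Condition A:
Glyoxylate is present, so KosH is inactive.
Required activator KosH is absent, so *fenD* is not transcribed.
So FenD is not produced.
MoO₄²⁻ is present, so NolT is inactive.
Autoinducer-2 is present, so PexK is active.
With repressor PexK bound, *velQ* is not transcribed.
So VelQ is not produced.
Required activator NolT is absent, so *jalQ* is not transcribed.
So JalQ is not produced.
ppGpp is present, so ElnE is inactive.
With no repressor bound, *morM* is transcribed.
So MorM is produced and active.
With repressor MorM bound, *elnS* is not transcribed.
→ *elnS* is OFF in A.
Condition B:
Glyoxylate is absent, so KosH is active.
No repressor is bound and KosH is active, so *fenD* is transcribed.
So FenD is produced and active.
MoO₄²⁻ is present, so NolT is inactive.
Autoinducer-2 is absent, so PexK is inactive.
With no repressor bound, *velQ* is transcribed.
So VelQ is produced and active.
Required activator NolT is absent, so *jalQ* is not transcribed.
So JalQ is not produced.
ppGpp is absent, so ElnE is active.
With repressor ElnE bound, *morM* is not transcribed.
So MorM is not produced.
Required activator JalQ is absent, so *elnS* is not transcribed.
→ *elnS* is OFF in B.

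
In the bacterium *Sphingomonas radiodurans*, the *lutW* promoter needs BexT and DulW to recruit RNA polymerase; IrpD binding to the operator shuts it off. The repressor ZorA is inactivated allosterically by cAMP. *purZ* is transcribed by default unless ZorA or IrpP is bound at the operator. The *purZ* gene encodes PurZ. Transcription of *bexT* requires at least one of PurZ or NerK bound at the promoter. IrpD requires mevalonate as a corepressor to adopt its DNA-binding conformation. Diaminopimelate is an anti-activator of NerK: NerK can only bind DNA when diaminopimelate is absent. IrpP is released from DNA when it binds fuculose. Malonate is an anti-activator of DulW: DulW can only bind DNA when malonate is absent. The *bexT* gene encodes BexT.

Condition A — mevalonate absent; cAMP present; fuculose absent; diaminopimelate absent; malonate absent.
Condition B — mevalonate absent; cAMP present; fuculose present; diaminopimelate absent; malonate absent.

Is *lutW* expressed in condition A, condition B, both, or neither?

Condition A:
Mevalonate is absent, so IrpD is inactive.
cAMP is present, so ZorA is inactive.
Fuculose is absent, so IrpP is active.
With repressor IrpP bound, *purZ* is not transcribed.
So PurZ is not produced.
Diaminopimelate is absent, so NerK is active.
Activator NerK is present, so *bexT* is transcribed.
So BexT is produced and active.
Malonate is absent, so DulW is active.
No repressor is bound and BexT and DulW are active, so *lutW* is transcribed.
→ *lutW* is ON in A.
Condition B:
Mevalonate is absent, so IrpD is inactive.
cAMP is present, so ZorA is inactive.
Fuculose is present, so IrpP is inactive.
With no repressor bound, *purZ* is transcribed.
So PurZ is produced and active.
Diaminopimelate is absent, so NerK is active.
Activator PurZ is present, so *bexT* is transcribed.
So BexT is produced and active.
Malonate is absent, so DulW is active.
No repressor is bound and BexT and DulW are active, so *lutW* is transcribed.
→ *lutW* is ON in B.

both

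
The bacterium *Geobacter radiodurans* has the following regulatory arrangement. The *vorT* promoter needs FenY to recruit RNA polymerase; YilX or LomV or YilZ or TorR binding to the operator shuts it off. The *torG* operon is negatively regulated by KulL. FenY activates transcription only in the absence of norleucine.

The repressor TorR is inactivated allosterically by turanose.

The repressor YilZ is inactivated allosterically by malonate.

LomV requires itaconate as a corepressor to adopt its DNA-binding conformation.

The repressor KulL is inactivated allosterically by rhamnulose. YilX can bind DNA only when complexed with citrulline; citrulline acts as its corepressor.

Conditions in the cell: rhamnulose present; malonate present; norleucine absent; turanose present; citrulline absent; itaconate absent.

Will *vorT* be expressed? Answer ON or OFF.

ON

Citrulline is absent, so YilX is inactive.
Itaconate is absent, so LomV is inactive.
Norleucine is absent, so FenY is active.
Malonate is present, so YilZ is inactive.
Turanose is present, so TorR is inactive.
No repressor is bound and FenY is active, so *vorT* is transcribed.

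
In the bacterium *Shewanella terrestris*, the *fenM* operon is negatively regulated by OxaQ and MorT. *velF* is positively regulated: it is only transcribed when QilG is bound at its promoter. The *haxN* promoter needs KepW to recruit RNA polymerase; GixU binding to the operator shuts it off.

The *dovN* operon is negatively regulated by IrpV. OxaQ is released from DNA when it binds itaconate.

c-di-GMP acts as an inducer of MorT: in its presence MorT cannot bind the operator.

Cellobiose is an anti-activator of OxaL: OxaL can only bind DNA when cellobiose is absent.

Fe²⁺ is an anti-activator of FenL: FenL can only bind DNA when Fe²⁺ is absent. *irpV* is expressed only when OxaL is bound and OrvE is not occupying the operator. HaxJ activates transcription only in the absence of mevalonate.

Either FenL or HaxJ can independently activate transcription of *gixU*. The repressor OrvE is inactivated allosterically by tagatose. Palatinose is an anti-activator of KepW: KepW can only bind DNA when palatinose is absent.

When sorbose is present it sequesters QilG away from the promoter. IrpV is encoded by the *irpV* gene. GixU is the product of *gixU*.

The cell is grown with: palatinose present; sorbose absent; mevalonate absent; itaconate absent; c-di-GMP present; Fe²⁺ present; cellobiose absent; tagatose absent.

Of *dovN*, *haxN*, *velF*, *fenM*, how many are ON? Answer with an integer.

2

Tagatose is absent, so OrvE is active.
Cellobiose is absent, so OxaL is active.
With repressor OrvE bound, *irpV* is not transcribed.
So IrpV is not produced.
With no repressor bound, *dovN* is transcribed.
→ *dovN* is ON.
Fe²⁺ is present, so FenL is inactive.
Mevalonate is absent, so HaxJ is active.
Activator HaxJ is present, so *gixU* is transcribed.
So GixU is produced and active.
Palatinose is present, so KepW is inactive.
With repressor GixU bound, *haxN* is not transcribed.
→ *haxN* is OFF.
Sorbose is absent, so QilG is active.
No repressor is bound and QilG is active, so *velF* is transcribed.
→ *velF* is ON.
Itaconate is absent, so OxaQ is active.
c-di-GMP is present, so MorT is inactive.
With repressor OxaQ bound, *fenM* is not transcribed.
→ *fenM* is OFF.
2 of the 4 genes are transcribed.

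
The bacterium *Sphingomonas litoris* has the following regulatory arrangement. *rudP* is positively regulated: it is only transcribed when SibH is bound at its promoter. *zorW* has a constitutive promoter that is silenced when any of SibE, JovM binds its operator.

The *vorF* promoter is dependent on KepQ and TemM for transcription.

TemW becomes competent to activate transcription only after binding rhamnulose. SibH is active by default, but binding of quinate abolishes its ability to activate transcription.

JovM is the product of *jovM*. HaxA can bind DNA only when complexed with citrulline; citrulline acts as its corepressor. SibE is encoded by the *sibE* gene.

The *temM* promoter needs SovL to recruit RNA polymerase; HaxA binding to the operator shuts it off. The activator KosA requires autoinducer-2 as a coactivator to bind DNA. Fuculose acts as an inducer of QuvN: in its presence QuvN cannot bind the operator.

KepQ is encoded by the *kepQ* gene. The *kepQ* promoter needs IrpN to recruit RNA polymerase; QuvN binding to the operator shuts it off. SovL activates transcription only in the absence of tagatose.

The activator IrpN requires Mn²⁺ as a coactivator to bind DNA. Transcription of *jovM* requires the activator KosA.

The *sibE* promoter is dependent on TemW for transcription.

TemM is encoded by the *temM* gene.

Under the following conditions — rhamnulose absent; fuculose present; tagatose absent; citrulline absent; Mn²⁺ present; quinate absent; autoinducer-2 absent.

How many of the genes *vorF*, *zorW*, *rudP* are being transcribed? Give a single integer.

Mn²⁺ is present, so IrpN is active.
Fuculose is present, so QuvN is inactive.
No repressor is bound and IrpN is active, so *kepQ* is transcribed.
So KepQ is produced and active.
Tagatose is absent, so SovL is active.
Citrulline is absent, so HaxA is inactive.
No repressor is bound and SovL is active, so *temM* is transcribed.
So TemM is produced and active.
No repressor is bound and KepQ and TemM are active, so *vorF* is transcribed.
→ *vorF* is ON.
Rhamnulose is absent, so TemW is inactive.
Required activator TemW is absent, so *sibE* is not transcribed.
So SibE is not produced.
Autoinducer-2 is absent, so KosA is inactive.
Required activator KosA is absent, so *jovM* is not transcribed.
So JovM is not produced.
With no repressor bound, *zorW* is transcribed.
→ *zorW* is ON.
Quinate is absent, so SibH is active.
No repressor is bound and SibH is active, so *rudP* is transcribed.
→ *rudP* is ON.
3 of the 3 genes are transcribed.

3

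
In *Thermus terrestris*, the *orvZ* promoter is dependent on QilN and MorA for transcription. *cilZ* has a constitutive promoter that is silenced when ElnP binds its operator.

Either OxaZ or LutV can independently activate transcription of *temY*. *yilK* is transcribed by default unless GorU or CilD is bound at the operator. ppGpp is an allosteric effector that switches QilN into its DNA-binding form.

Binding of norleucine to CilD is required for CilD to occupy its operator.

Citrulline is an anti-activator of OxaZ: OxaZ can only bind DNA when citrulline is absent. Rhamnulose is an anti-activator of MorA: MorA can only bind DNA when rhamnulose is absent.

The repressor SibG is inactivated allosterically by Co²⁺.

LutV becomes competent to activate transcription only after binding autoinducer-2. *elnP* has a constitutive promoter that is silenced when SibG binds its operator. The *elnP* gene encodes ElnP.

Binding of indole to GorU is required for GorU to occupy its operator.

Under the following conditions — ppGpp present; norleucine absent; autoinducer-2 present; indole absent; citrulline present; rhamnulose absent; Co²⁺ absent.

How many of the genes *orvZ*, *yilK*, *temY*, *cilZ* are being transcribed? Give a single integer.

4

ppGpp is present, so QilN is active.
Rhamnulose is absent, so MorA is active.
No repressor is bound and QilN and MorA are active, so *orvZ* is transcribed.
→ *orvZ* is ON.
Indole is absent, so GorU is inactive.
Norleucine is absent, so CilD is inactive.
With no repressor bound, *yilK* is transcribed.
→ *yilK* is ON.
Citrulline is present, so OxaZ is inactive.
Autoinducer-2 is present, so LutV is active.
Activator LutV is present, so *temY* is transcribed.
→ *temY* is ON.
Co²⁺ is absent, so SibG is active.
With repressor SibG bound, *elnP* is not transcribed.
So ElnP is not produced.
With no repressor bound, *cilZ* is transcribed.
→ *cilZ* is ON.
4 of the 4 genes are transcribed.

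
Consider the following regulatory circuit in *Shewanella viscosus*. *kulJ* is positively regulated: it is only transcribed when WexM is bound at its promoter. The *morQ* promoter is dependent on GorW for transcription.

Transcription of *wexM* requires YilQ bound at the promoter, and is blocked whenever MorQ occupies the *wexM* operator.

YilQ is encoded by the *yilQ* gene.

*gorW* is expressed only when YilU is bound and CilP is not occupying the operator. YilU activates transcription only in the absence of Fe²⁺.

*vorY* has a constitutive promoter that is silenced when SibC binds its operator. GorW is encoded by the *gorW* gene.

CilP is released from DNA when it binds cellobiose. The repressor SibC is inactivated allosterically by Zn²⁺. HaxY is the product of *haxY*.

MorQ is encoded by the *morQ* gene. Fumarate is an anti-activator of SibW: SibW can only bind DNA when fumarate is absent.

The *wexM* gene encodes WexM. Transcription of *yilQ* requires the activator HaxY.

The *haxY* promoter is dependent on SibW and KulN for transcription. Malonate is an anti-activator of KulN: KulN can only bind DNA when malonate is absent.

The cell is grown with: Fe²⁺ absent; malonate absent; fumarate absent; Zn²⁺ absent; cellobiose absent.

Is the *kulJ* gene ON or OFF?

Fumarate is absent, so SibW is active.
Malonate is absent, so KulN is active.
No repressor is bound and SibW and KulN are active, so *haxY* is transcribed.
So HaxY is produced and active.
No repressor is bound and HaxY is active, so *yilQ* is transcribed.
So YilQ is produced and active.
Cellobiose is absent, so CilP is active.
Fe²⁺ is absent, so YilU is active.
With repressor CilP bound, *gorW* is not transcribed.
So GorW is not produced.
Required activator GorW is absent, so *morQ* is not transcribed.
So MorQ is not produced.
No repressor is bound and YilQ is active, so *wexM* is transcribed.
So WexM is produced and active.
No repressor is bound and WexM is active, so *kulJ* is transcribed.

ON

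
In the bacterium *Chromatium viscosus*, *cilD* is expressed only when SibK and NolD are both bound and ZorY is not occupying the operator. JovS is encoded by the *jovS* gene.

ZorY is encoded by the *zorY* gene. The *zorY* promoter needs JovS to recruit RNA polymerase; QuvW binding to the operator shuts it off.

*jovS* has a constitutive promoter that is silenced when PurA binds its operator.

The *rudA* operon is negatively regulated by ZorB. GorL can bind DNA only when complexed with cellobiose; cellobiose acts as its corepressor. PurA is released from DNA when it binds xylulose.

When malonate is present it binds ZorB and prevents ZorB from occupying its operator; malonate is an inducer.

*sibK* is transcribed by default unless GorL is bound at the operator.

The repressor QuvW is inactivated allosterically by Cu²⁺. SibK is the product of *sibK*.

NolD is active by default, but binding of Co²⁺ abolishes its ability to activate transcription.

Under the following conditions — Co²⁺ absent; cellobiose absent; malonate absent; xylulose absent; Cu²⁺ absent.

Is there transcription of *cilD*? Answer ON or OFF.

ON

Xylulose is absent, so PurA is active.
With repressor PurA bound, *jovS* is not transcribed.
So JovS is not produced.
Cu²⁺ is absent, so QuvW is active.
With repressor QuvW bound, *zorY* is not transcribed.
So ZorY is not produced.
Cellobiose is absent, so GorL is inactive.
With no repressor bound, *sibK* is transcribed.
So SibK is produced and active.
Co²⁺ is absent, so NolD is active.
No repressor is bound and SibK and NolD are active, so *cilD* is transcribed.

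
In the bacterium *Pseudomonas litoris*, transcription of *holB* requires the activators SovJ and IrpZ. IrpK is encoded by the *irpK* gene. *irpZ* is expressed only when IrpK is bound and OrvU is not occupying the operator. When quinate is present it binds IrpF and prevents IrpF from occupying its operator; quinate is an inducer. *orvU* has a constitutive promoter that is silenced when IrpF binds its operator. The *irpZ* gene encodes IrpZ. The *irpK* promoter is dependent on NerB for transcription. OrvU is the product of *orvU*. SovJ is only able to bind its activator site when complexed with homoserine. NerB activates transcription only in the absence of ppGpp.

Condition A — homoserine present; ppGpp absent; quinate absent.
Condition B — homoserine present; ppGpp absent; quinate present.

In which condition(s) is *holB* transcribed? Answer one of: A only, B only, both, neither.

A only

Condition A:
Homoserine is present, so SovJ is active.
ppGpp is absent, so NerB is active.
No repressor is bound and NerB is active, so *irpK* is transcribed.
So IrpK is produced and active.
Quinate is absent, so IrpF is active.
With repressor IrpF bound, *orvU* is not transcribed.
So OrvU is not produced.
No repressor is bound and IrpK is active, so *irpZ* is transcribed.
So IrpZ is produced and active.
No repressor is bound and SovJ and IrpZ are active, so *holB* is transcribed.
→ *holB* is ON in A.
Condition B:
Homoserine is present, so SovJ is active.
ppGpp is absent, so NerB is active.
No repressor is bound and NerB is active, so *irpK* is transcribed.
So IrpK is produced and active.
Quinate is present, so IrpF is inactive.
With no repressor bound, *orvU* is transcribed.
So OrvU is produced and active.
With repressor OrvU bound, *irpZ* is not transcribed.
So IrpZ is not produced.
Required activator IrpZ is absent, so *holB* is not transcribed.
→ *holB* is OFF in B.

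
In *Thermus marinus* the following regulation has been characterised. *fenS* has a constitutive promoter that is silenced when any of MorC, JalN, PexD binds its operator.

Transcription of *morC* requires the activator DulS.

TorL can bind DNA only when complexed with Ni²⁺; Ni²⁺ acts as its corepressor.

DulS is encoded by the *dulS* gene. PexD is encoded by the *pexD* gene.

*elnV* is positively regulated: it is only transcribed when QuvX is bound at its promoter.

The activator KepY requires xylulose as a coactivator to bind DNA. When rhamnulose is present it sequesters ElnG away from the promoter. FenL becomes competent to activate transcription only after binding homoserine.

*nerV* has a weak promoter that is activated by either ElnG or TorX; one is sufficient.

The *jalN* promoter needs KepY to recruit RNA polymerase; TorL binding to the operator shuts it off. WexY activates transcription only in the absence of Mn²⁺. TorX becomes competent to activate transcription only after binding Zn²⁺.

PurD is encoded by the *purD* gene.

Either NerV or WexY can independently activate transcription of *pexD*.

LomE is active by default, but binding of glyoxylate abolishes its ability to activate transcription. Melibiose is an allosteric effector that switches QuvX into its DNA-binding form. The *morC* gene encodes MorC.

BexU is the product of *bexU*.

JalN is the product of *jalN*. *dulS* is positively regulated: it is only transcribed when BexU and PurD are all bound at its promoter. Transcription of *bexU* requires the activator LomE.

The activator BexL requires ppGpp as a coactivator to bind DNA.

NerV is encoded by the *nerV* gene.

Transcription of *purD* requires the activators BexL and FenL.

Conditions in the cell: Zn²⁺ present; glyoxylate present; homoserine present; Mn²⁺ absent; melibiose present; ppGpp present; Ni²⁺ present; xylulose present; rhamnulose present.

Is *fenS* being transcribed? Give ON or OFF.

Glyoxylate is present, so LomE is inactive.
Required activator LomE is absent, so *bexU* is not transcribed.
So BexU is not produced.
ppGpp is present, so BexL is active.
Homoserine is present, so FenL is active.
No repressor is bound and BexL and FenL are active, so *purD* is transcribed.
So PurD is produced and active.
Required activator BexU is absent, so *dulS* is not transcribed.
So DulS is not produced.
Required activator DulS is absent, so *morC* is not transcribed.
So MorC is not produced.
Ni²⁺ is present, so TorL is active.
Xylulose is present, so KepY is active.
With repressor TorL bound, *jalN* is not transcribed.
So JalN is not produced.
Rhamnulose is present, so ElnG is inactive.
Zn²⁺ is present, so TorX is active.
Activator TorX is present, so *nerV* is transcribed.
So NerV is produced and active.
Mn²⁺ is absent, so WexY is active.
Activator NerV is present, so *pexD* is transcribed.
So PexD is produced and active.
With repressor PexD bound, *fenS* is not transcribed.

OFF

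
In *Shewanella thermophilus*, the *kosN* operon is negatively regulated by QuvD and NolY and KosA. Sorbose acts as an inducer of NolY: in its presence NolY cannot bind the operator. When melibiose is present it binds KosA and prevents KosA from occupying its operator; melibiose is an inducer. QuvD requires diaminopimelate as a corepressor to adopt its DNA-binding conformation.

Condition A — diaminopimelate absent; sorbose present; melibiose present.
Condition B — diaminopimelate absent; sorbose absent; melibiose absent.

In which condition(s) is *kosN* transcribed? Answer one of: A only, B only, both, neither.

Condition A:
Diaminopimelate is absent, so QuvD is inactive.
Sorbose is present, so NolY is inactive.
Melibiose is present, so KosA is inactive.
With no repressor bound, *kosN* is transcribed.
→ *kosN* is ON in A.
Condition B:
Diaminopimelate is absent, so QuvD is inactive.
Sorbose is absent, so NolY is active.
Melibiose is absent, so KosA is active.
With repressor NolY bound, *kosN* is not transcribed.
→ *kosN* is OFF in B.

A only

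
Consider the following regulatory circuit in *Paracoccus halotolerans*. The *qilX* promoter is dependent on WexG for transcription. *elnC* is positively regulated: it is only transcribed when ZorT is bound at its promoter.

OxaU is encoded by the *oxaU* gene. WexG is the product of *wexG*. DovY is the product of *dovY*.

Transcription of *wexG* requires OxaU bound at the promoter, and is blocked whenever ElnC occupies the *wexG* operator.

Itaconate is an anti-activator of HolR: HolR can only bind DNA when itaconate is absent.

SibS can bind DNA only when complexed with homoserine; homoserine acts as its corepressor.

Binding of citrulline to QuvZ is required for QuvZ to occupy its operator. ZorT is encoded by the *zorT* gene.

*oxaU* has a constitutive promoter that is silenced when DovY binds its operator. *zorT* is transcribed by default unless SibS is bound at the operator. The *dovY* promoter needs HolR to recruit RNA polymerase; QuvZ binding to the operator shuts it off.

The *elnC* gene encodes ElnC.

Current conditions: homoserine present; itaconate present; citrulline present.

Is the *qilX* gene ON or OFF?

ON

Homoserine is present, so SibS is active.
With repressor SibS bound, *zorT* is not transcribed.
So ZorT is not produced.
Required activator ZorT is absent, so *elnC* is not transcribed.
So ElnC is not produced.
Citrulline is present, so QuvZ is active.
Itaconate is present, so HolR is inactive.
With repressor QuvZ bound, *dovY* is not transcribed.
So DovY is not produced.
With no repressor bound, *oxaU* is transcribed.
So OxaU is produced and active.
No repressor is bound and OxaU is active, so *wexG* is transcribed.
So WexG is produced and active.
No repressor is bound and WexG is active, so *qilX* is transcribed.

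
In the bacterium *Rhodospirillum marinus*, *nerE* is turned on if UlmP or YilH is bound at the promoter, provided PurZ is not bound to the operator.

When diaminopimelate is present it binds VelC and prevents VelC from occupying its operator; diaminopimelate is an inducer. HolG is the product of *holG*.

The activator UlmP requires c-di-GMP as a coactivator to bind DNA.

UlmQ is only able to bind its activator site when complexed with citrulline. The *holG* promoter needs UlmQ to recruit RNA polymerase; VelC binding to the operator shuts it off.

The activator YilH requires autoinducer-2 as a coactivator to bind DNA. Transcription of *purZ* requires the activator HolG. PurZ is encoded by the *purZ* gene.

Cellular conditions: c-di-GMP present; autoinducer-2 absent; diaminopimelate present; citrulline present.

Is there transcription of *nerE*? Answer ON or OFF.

OFF

c-di-GMP is present, so UlmP is active.
Diaminopimelate is present, so VelC is inactive.
Citrulline is present, so UlmQ is active.
No repressor is bound and UlmQ is active, so *holG* is transcribed.
So HolG is produced and active.
No repressor is bound and HolG is active, so *purZ* is transcribed.
So PurZ is produced and active.
Autoinducer-2 is absent, so YilH is inactive.
With repressor PurZ bound, *nerE* is not transcribed.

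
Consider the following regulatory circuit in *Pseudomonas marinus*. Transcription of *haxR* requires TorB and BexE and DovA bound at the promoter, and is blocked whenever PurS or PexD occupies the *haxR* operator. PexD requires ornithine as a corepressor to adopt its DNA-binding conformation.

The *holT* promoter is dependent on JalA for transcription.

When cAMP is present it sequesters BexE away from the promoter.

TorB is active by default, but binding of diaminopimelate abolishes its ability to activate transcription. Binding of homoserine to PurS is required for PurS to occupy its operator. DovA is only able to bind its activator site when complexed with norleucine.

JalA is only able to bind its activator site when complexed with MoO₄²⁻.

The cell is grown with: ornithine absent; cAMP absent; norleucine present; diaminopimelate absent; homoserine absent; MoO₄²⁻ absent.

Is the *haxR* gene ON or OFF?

Homoserine is absent, so PurS is inactive.
Diaminopimelate is absent, so TorB is active.
Ornithine is absent, so PexD is inactive.
cAMP is absent, so BexE is active.
Norleucine is present, so DovA is active.
No repressor is bound and TorB and BexE and DovA are active, so *haxR* is transcribed.

ON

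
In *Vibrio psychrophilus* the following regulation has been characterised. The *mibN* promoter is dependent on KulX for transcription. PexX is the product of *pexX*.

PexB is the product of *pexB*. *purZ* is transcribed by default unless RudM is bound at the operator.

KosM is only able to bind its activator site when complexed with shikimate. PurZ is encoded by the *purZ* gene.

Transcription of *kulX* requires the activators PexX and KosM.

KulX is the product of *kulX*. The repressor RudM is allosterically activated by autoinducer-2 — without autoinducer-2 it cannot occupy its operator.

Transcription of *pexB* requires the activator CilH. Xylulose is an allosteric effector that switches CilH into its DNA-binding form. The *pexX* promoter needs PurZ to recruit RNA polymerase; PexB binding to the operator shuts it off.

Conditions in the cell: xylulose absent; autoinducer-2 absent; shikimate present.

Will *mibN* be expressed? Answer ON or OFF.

ON

Autoinducer-2 is absent, so RudM is inactive.
With no repressor bound, *purZ* is transcribed.
So PurZ is produced and active.
Xylulose is absent, so CilH is inactive.
Required activator CilH is absent, so *pexB* is not transcribed.
So PexB is not produced.
No repressor is bound and PurZ is active, so *pexX* is transcribed.
So PexX is produced and active.
Shikimate is present, so KosM is active.
No repressor is bound and PexX and KosM are active, so *kulX* is transcribed.
So KulX is produced and active.
No repressor is bound and KulX is active, so *mibN* is transcribed.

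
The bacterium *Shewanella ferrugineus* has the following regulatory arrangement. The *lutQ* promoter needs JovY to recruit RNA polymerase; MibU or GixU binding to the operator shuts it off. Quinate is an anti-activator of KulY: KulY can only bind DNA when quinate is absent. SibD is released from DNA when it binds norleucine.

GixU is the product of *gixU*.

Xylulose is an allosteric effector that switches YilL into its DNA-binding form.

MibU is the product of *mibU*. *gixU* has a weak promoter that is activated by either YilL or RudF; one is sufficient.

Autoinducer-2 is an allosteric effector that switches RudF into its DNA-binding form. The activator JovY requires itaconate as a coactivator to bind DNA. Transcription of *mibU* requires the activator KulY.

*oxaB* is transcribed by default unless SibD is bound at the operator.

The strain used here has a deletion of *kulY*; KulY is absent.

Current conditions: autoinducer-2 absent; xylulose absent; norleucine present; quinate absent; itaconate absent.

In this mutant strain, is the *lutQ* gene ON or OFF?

KulY is non-functional in this strain, so it has no effect.
Required activator KulY is absent, so *mibU* is not transcribed.
So MibU is not produced.
Itaconate is absent, so JovY is inactive.
Xylulose is absent, so YilL is inactive.
Autoinducer-2 is absent, so RudF is inactive.
No activator is available at the *gixU* promoter, so *gixU* is not transcribed.
So GixU is not produced.
Required activator JovY is absent, so *lutQ* is not transcribed.

OFF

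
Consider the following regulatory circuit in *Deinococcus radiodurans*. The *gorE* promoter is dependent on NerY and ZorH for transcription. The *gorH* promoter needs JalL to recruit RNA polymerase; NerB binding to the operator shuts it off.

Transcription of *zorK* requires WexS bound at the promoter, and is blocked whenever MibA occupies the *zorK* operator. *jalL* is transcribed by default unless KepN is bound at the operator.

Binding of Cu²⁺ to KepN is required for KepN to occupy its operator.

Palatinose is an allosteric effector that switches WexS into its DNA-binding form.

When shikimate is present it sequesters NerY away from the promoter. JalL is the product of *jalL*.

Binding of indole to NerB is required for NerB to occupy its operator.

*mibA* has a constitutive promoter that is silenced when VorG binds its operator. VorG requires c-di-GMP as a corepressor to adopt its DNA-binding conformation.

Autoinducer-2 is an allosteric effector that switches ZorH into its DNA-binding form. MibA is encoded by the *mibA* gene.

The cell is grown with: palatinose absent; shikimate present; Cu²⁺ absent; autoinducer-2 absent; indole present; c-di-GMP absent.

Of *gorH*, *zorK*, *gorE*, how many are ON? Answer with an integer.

Cu²⁺ is absent, so KepN is inactive.
With no repressor bound, *jalL* is transcribed.
So JalL is produced and active.
Indole is present, so NerB is active.
With repressor NerB bound, *gorH* is not transcribed.
→ *gorH* is OFF.
Palatinose is absent, so WexS is inactive.
c-di-GMP is absent, so VorG is inactive.
With no repressor bound, *mibA* is transcribed.
So MibA is produced and active.
With repressor MibA bound, *zorK* is not transcribed.
→ *zorK* is OFF.
Shikimate is present, so NerY is inactive.
Autoinducer-2 is absent, so ZorH is inactive.
Required activator NerY is absent, so *gorE* is not transcribed.
→ *gorE* is OFF.
0 of the 3 genes are transcribed.

0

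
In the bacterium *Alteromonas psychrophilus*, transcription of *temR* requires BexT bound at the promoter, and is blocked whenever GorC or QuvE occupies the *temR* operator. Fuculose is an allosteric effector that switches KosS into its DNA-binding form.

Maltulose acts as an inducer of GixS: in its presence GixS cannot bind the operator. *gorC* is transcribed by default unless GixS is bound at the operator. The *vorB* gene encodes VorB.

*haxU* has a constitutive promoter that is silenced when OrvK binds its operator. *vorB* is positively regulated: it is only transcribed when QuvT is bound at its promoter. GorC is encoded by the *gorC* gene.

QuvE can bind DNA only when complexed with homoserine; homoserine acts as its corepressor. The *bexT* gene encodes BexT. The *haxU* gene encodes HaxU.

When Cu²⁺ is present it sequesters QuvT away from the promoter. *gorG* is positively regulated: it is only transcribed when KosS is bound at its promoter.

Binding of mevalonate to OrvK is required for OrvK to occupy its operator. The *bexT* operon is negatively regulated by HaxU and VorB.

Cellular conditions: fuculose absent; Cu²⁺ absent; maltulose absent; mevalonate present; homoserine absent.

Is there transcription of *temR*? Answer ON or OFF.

OFF

Maltulose is absent, so GixS is active.
With repressor GixS bound, *gorC* is not transcribed.
So GorC is not produced.
Mevalonate is present, so OrvK is active.
With repressor OrvK bound, *haxU* is not transcribed.
So HaxU is not produced.
Cu²⁺ is absent, so QuvT is active.
No repressor is bound and QuvT is active, so *vorB* is transcribed.
So VorB is produced and active.
With repressor VorB bound, *bexT* is not transcribed.
So BexT is not produced.
Homoserine is absent, so QuvE is inactive.
Required activator BexT is absent, so *temR* is not transcribed.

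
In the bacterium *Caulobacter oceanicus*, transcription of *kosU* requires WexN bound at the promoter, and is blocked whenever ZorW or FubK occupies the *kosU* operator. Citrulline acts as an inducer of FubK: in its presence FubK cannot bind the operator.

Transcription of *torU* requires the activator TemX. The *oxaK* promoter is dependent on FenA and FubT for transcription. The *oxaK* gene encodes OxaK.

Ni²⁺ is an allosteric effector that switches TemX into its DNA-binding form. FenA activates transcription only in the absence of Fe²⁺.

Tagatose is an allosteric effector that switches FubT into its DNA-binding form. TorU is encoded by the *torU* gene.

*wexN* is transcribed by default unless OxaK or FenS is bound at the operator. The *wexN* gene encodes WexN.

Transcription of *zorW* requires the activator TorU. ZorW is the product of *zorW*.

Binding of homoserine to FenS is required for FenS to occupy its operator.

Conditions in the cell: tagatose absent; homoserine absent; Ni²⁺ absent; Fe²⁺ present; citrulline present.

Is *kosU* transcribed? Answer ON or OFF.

Ni²⁺ is absent, so TemX is inactive.
Required activator TemX is absent, so *torU* is not transcribed.
So TorU is not produced.
Required activator TorU is absent, so *zorW* is not transcribed.
So ZorW is not produced.
Fe²⁺ is present, so FenA is inactive.
Tagatose is absent, so FubT is inactive.
Required activator FenA is absent, so *oxaK* is not transcribed.
So OxaK is not produced.
Homoserine is absent, so FenS is inactive.
With no repressor bound, *wexN* is transcribed.
So WexN is produced and active.
Citrulline is present, so FubK is inactive.
No repressor is bound and WexN is active, so *kosU* is transcribed.

ON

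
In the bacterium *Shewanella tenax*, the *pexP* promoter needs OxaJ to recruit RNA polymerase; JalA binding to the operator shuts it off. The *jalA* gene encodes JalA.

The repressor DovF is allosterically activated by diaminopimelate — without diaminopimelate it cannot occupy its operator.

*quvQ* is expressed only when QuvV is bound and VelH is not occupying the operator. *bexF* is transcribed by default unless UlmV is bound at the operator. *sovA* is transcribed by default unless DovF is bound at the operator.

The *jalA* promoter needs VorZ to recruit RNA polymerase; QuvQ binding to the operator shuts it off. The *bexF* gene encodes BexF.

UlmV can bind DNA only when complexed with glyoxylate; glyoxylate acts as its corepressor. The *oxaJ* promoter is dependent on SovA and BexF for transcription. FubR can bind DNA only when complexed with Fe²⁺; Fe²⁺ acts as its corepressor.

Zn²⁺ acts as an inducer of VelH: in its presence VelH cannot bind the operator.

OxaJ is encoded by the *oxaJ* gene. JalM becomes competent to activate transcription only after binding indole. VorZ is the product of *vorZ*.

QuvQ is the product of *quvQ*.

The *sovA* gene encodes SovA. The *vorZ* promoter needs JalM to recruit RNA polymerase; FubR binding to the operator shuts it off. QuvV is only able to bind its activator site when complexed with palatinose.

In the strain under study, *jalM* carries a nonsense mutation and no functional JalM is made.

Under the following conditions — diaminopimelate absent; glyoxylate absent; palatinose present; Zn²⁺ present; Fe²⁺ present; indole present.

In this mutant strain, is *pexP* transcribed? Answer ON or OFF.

ON

Diaminopimelate is absent, so DovF is inactive.
With no repressor bound, *sovA* is transcribed.
So SovA is produced and active.
Glyoxylate is absent, so UlmV is inactive.
With no repressor bound, *bexF* is transcribed.
So BexF is produced and active.
No repressor is bound and SovA and BexF are active, so *oxaJ* is transcribed.
So OxaJ is produced and active.
JalM is non-functional in this strain, so it has no effect.
Fe²⁺ is present, so FubR is active.
With repressor FubR bound, *vorZ* is not transcribed.
So VorZ is not produced.
Palatinose is present, so QuvV is active.
Zn²⁺ is present, so VelH is inactive.
No repressor is bound and QuvV is active, so *quvQ* is transcribed.
So QuvQ is produced and active.
With repressor QuvQ bound, *jalA* is not transcribed.
So JalA is not produced.
No repressor is bound and OxaJ is active, so *pexP* is transcribed.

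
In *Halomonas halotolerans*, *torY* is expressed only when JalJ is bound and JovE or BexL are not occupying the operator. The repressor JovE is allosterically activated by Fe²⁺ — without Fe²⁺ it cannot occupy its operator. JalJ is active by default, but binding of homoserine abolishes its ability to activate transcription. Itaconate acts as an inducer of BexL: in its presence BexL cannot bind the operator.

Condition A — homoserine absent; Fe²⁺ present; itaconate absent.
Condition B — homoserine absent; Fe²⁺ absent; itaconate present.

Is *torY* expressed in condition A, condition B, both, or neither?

Condition A:
Homoserine is absent, so JalJ is active.
Fe²⁺ is present, so JovE is active.
Itaconate is absent, so BexL is active.
With repressor JovE bound, *torY* is not transcribed.
→ *torY* is OFF in A.
Condition B:
Homoserine is absent, so JalJ is active.
Fe²⁺ is absent, so JovE is inactive.
Itaconate is present, so BexL is inactive.
No repressor is bound and JalJ is active, so *torY* is transcribed.
→ *torY* is ON in B.

B only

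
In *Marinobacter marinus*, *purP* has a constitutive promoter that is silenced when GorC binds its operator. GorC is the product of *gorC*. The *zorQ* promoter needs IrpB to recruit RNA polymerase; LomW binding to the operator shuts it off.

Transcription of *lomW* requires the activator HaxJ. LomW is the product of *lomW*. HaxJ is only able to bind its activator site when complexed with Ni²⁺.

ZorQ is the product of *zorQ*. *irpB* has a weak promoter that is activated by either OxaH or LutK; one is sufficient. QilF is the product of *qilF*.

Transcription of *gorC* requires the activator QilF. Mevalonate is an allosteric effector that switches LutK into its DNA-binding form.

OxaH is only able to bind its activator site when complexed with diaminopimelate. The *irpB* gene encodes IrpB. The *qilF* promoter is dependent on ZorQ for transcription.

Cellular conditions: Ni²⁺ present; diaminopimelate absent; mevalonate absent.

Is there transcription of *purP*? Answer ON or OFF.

ON

Ni²⁺ is present, so HaxJ is active.
No repressor is bound and HaxJ is active, so *lomW* is transcribed.
So LomW is produced and active.
Diaminopimelate is absent, so OxaH is inactive.
Mevalonate is absent, so LutK is inactive.
No activator is available at the *irpB* promoter, so *irpB* is not transcribed.
So IrpB is not produced.
With repressor LomW bound, *zorQ* is not transcribed.
So ZorQ is not produced.
Required activator ZorQ is absent, so *qilF* is not transcribed.
So QilF is not produced.
Required activator QilF is absent, so *gorC* is not transcribed.
So GorC is not produced.
With no repressor bound, *purP* is transcribed.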